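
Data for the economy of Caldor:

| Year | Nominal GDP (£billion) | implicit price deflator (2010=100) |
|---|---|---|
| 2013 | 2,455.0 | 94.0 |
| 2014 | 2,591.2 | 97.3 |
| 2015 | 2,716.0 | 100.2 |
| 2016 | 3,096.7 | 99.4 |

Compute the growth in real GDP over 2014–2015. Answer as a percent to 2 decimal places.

1.78%

Real GDP 2014 = 2591.2/0.973 = 2663.10.
Real GDP 2015 = 2716.0/1.002 = 2710.58.
Change = 2710.58/2663.10 − 1 = 0.0178.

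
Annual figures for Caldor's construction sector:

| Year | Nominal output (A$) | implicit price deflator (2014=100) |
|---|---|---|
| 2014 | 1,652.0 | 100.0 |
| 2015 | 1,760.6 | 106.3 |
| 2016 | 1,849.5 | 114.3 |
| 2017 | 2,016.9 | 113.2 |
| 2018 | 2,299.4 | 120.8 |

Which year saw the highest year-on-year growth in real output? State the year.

2017

2015: real = 1760.6/1.063 = 1656.26; growth vs 2014 (1652.00) = 0.26%.
2016: real = 1849.5/1.143 = 1618.11; growth vs 2015 (1656.26) = -2.30%.
2017: real = 2016.9/1.132 = 1781.71; growth vs 2016 (1618.11) = 10.11%.
2018: real = 2299.4/1.208 = 1903.48; growth vs 2017 (1781.71) = 6.83%.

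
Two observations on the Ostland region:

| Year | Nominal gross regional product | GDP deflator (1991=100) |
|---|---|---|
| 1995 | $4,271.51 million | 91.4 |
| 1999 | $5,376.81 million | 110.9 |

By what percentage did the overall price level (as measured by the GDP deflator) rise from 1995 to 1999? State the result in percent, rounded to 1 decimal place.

21.3%

Price-level change = 110.9 / 91.4 − 1 = 0.2133.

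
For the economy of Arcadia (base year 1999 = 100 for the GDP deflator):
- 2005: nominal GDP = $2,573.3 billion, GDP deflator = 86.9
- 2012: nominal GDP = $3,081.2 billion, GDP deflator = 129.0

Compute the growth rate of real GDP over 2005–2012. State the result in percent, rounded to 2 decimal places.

-19.34%

Real GDP 2005 = 2573.3 / 0.869 = 2961.22.
Real GDP 2012 = 3081.2 / 1.290 = 2388.53.
Real growth = 2388.53 / 2961.22 − 1 = -0.1934.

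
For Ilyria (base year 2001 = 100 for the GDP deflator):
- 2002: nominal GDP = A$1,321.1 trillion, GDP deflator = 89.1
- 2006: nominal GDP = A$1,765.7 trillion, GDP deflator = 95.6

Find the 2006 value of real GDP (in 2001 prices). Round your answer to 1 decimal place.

A$1,847.0 trillion

Real GDP = Nominal / (GDP deflator/100) = 1765.7 / 0.956 = 1846.97.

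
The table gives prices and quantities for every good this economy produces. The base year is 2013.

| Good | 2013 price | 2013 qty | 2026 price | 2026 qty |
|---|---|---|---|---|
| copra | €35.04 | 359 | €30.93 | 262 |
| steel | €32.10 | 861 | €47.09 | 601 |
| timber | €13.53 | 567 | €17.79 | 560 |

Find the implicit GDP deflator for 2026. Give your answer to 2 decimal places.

Nominal GDP 2026 = 30.93·262 + 47.09·601 + 17.79·560 = 46367.15.
Real GDP 2026 (at 2013 prices) = 35.04·262 + 32.10·601 + 13.53·560 = 36049.38.
Deflator = Nominal/Real × 100 = 46367.15/36049.38 × 100 = 128.621.

128.62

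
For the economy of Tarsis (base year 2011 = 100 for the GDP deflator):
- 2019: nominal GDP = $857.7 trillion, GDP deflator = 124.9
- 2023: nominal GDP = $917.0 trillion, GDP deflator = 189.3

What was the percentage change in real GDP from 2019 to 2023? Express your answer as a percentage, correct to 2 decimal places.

Deflate each year: 2019 → 857.7/1.249 = 686.71; 2023 → 917.0/1.893 = 484.42.
So real GDP changed by 484.42/686.71 − 1 = -0.2946, i.e. -29.46%.

-29.46%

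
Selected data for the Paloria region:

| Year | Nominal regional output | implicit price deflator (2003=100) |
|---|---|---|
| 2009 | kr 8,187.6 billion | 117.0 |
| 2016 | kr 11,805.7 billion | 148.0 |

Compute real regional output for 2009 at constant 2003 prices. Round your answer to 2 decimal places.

Real regional output = Nominal / (implicit price deflator/100) = 8187.6 / 1.170 = 6997.95.

kr 6,997.95 billion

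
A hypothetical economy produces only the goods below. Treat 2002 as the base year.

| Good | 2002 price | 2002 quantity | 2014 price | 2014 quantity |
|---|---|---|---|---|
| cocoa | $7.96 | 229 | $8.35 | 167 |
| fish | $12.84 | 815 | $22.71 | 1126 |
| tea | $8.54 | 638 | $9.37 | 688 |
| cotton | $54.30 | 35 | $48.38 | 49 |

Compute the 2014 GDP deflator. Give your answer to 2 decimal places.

Nominal GDP 2014 = 8.35·167 + 22.71·1126 + 9.37·688 + 48.38·49 = 35783.09.
Real GDP 2014 (at 2002 prices) = 7.96·167 + 12.84·1126 + 8.54·688 + 54.30·49 = 24323.38.
Deflator = Nominal/Real × 100 = 35783.09/24323.38 × 100 = 147.114.

147.11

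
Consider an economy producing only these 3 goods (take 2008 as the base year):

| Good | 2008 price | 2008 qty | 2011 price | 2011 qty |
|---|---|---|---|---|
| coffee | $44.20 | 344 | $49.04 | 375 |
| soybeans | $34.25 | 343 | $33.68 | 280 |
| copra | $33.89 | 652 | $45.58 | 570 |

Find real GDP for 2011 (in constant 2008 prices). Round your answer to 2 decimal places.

Real GDP 2011 = Σ (p_2008 × q_2011) = 44.20·375 + 34.25·280 + 33.89·570 = 45482.30.

$45482.30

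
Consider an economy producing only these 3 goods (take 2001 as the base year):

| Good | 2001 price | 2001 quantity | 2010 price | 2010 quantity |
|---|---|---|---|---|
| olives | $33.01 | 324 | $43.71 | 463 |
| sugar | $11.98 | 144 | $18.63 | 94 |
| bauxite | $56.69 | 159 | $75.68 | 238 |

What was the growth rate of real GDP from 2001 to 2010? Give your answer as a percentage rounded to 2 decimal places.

Real GDP 2001 = Nominal GDP 2001 = 33.01·324 + 11.98·144 + 56.69·159 = 21434.07.
Real GDP 2010 (at 2001 prices) = 33.01·463 + 11.98·94 + 56.69·238 = 29901.97.
Real growth = 29901.97/21434.07 − 1 = 0.3951.

39.51%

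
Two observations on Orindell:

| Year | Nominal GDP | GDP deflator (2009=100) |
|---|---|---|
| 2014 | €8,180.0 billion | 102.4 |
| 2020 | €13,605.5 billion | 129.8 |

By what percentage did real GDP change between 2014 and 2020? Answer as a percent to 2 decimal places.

31.22%

Real GDP 2014 = 8180.0 / 1.024 = 7988.28.
Real GDP 2020 = 13605.5 / 1.298 = 10481.90.
Real growth = 10481.90 / 7988.28 − 1 = 0.3122.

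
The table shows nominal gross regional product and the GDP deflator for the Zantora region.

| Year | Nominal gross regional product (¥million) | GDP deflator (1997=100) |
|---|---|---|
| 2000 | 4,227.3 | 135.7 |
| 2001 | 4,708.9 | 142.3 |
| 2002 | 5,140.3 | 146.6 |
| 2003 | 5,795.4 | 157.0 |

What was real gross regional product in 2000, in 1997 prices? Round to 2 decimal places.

¥3,115.18 million

Real gross regional product 2000 = 4227.3 / 1.357 = 3115.18.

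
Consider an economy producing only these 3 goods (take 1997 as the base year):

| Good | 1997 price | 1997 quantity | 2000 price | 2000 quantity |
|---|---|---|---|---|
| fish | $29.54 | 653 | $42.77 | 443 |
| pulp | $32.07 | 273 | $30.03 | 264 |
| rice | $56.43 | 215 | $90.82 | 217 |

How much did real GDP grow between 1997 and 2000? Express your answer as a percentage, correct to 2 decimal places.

-15.88%

Real GDP 1997 = Nominal GDP 1997 = 29.54·653 + 32.07·273 + 56.43·215 = 40177.18.
Real GDP 2000 (at 1997 prices) = 29.54·443 + 32.07·264 + 56.43·217 = 33798.01.
Real growth = 33798.01/40177.18 − 1 = -0.1588.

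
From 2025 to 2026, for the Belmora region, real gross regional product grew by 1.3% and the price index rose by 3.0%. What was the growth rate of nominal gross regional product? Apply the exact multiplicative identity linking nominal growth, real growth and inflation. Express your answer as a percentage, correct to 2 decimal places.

(1 + g_nom) = (1 + g_real)(1 + π) = 1.0130 × 1.0300 = 1.04339.

4.34%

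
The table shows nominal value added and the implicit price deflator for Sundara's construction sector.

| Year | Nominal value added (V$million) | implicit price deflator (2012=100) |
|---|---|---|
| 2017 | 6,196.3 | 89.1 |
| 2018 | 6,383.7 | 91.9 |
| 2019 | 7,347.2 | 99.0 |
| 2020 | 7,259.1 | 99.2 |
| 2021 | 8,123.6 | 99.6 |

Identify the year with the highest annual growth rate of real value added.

2021

2018: real = 6383.7/0.919 = 6946.35; growth vs 2017 (6954.32) = -0.11%.
2019: real = 7347.2/0.990 = 7421.41; growth vs 2018 (6946.35) = 6.84%.
2020: real = 7259.1/0.992 = 7317.64; growth vs 2019 (7421.41) = -1.40%.
2021: real = 8123.6/0.996 = 8156.22; growth vs 2020 (7317.64) = 11.46%.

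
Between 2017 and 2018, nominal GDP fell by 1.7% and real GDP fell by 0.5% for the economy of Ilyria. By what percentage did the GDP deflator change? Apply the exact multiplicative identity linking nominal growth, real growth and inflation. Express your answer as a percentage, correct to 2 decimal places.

(1 + g_nom) = (1 + g_real)(1 + π), so π = 0.9830 / 0.9950 − 1 = -0.01206.

-1.21%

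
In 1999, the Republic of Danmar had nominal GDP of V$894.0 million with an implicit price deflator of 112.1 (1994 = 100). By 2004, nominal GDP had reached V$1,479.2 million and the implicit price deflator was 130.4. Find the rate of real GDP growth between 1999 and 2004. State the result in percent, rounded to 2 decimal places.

42.24%

Deflate each year: 1999 → 894.0/1.121 = 797.50; 2004 → 1479.2/1.304 = 1134.36.
So real GDP changed by 1134.36/797.50 − 1 = 0.4224, i.e. 42.24%.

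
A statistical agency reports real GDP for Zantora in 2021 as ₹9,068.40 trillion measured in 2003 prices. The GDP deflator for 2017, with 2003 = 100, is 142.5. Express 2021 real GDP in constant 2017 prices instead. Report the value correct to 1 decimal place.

₹12,922.5 trillion

Real GDP in 2017 prices = Real GDP in 2003 prices × (P_2017/P_2003) = 9068.40 × 1.425 = 12922.47.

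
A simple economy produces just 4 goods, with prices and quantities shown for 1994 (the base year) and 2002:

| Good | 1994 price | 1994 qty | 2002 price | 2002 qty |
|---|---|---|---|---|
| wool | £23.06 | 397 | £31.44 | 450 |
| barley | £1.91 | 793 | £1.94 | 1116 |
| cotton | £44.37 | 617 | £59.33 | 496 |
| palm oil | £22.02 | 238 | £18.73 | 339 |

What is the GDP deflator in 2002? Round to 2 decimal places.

124.08

Nominal GDP 2002 = 31.44·450 + 1.94·1116 + 59.33·496 + 18.73·339 = 52090.19.
Real GDP 2002 (at 1994 prices) = 23.06·450 + 1.91·1116 + 44.37·496 + 22.02·339 = 41980.86.
Deflator = Nominal/Real × 100 = 52090.19/41980.86 × 100 = 124.081.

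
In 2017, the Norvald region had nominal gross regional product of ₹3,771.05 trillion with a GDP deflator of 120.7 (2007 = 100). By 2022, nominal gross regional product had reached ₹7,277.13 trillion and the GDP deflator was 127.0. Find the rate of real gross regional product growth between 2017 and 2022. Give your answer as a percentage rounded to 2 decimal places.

Real gross regional product 2017 = 3771.05 / 1.207 = 3124.32.
Real gross regional product 2022 = 7277.13 / 1.270 = 5730.02.
Real growth = 5730.02 / 3124.32 − 1 = 0.8340.

83.40%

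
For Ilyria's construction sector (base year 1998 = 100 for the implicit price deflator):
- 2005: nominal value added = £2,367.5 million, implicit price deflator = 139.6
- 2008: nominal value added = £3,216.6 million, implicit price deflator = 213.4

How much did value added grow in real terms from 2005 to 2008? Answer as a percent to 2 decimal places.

Real value added 2005 = 2367.5 / 1.396 = 1695.92.
Real value added 2008 = 3216.6 / 2.134 = 1507.31.
Real growth = 1507.31 / 1695.92 − 1 = -0.1112.

-11.12%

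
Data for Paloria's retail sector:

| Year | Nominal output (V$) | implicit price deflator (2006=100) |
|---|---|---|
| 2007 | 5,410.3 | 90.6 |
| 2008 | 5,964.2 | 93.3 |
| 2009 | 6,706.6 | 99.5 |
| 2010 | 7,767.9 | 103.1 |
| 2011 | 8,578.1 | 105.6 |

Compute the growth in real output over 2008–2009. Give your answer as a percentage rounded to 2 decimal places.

Real output 2008 = 5964.2/0.933 = 6392.50.
Real output 2009 = 6706.6/0.995 = 6740.30.
Change = 6740.30/6392.50 − 1 = 0.0544.

5.44%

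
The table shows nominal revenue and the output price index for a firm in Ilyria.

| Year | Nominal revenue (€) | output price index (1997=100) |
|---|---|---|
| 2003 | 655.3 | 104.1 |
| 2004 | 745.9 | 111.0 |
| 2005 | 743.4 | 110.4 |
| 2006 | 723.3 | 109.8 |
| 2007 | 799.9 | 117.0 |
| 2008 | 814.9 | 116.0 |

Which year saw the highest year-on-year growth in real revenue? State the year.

2004

2004: real = 745.9/1.110 = 671.98; growth vs 2003 (629.49) = 6.75%.
2005: real = 743.4/1.104 = 673.37; growth vs 2004 (671.98) = 0.21%.
2006: real = 723.3/1.098 = 658.74; growth vs 2005 (673.37) = -2.17%.
2007: real = 799.9/1.170 = 683.68; growth vs 2006 (658.74) = 3.79%.
2008: real = 814.9/1.160 = 702.50; growth vs 2007 (683.68) = 2.75%.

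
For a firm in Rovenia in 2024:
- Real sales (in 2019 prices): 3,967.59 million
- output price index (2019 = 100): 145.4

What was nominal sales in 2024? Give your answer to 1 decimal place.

Nominal sales = Real × (output price index/100) = 3967.59 × 1.454 = 5768.88.

5,768.9 million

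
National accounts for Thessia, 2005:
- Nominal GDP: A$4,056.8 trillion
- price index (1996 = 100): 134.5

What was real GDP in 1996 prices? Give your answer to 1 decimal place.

Real GDP = Nominal / (price index/100) = 4056.8 / 1.345 = 3016.21.

A$3,016.2 trillion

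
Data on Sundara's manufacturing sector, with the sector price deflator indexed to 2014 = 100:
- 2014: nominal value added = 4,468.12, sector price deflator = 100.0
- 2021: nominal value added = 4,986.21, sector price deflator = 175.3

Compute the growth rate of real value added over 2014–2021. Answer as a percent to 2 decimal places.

Deflate each year: 2014 → 4468.12/1.000 = 4468.12; 2021 → 4986.21/1.753 = 2844.39.
So real value added changed by 2844.39/4468.12 − 1 = -0.3634, i.e. -36.34%.

-36.34%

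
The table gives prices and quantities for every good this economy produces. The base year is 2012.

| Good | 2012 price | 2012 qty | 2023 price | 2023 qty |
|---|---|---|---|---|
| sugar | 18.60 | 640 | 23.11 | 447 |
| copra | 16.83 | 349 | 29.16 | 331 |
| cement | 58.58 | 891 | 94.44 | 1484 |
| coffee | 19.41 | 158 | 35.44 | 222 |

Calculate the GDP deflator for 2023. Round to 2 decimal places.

159.81

Nominal GDP 2023 = 23.11·447 + 29.16·331 + 94.44·1484 + 35.44·222 = 167998.77.
Real GDP 2023 (at 2012 prices) = 18.60·447 + 16.83·331 + 58.58·1484 + 19.41·222 = 105126.67.
Deflator = Nominal/Real × 100 = 167998.77/105126.67 × 100 = 159.806.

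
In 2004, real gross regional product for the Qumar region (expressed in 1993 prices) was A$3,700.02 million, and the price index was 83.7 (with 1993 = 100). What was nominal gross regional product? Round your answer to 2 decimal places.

Nominal gross regional product = Real × (price index/100) = 3700.02 × 0.837 = 3096.92.

A$3,096.92 million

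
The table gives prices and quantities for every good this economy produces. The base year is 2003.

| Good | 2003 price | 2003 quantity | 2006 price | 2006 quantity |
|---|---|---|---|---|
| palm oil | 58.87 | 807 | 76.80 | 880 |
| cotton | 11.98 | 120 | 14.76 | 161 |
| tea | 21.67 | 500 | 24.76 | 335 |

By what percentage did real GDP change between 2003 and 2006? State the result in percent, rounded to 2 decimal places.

2.03%

Real GDP 2003 = Nominal GDP 2003 = 58.87·807 + 11.98·120 + 21.67·500 = 59780.69.
Real GDP 2006 (at 2003 prices) = 58.87·880 + 11.98·161 + 21.67·335 = 60993.83.
Real growth = 60993.83/59780.69 − 1 = 0.0203.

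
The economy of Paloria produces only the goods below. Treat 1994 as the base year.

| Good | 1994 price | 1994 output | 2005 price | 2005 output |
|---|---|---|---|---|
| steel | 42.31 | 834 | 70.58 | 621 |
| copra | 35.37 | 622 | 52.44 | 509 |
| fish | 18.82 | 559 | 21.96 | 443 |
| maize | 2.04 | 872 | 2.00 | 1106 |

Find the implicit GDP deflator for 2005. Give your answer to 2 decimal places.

Nominal GDP 2005 = 70.58·621 + 52.44·509 + 21.96·443 + 2.00·1106 = 82462.42.
Real GDP 2005 (at 1994 prices) = 42.31·621 + 35.37·509 + 18.82·443 + 2.04·1106 = 54871.34.
Deflator = Nominal/Real × 100 = 82462.42/54871.34 × 100 = 150.283.

150.28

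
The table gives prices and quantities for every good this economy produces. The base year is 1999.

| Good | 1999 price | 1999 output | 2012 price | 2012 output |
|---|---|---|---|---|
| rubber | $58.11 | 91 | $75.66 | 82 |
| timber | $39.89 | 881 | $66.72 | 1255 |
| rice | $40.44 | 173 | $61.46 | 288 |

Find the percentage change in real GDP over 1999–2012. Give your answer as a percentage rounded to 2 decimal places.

Real GDP 1999 = Nominal GDP 1999 = 58.11·91 + 39.89·881 + 40.44·173 = 47427.22.
Real GDP 2012 (at 1999 prices) = 58.11·82 + 39.89·1255 + 40.44·288 = 66473.69.
Real growth = 66473.69/47427.22 − 1 = 0.4016.

40.16%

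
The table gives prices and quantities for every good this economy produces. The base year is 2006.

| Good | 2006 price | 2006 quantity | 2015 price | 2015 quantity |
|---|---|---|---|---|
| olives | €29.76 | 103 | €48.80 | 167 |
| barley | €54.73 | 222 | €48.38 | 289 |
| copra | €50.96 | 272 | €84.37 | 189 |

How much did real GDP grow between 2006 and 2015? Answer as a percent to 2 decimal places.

4.61%

Real GDP 2006 = Nominal GDP 2006 = 29.76·103 + 54.73·222 + 50.96·272 = 29076.46.
Real GDP 2015 (at 2006 prices) = 29.76·167 + 54.73·289 + 50.96·189 = 30418.33.
Real growth = 30418.33/29076.46 − 1 = 0.0461.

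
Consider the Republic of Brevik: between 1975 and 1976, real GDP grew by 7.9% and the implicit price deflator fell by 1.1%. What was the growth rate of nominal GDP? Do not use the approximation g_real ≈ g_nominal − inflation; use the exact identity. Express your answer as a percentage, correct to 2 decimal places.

6.71%

(1 + g_nom) = (1 + g_real)(1 + π) = 1.0790 × 0.9890 = 1.06713.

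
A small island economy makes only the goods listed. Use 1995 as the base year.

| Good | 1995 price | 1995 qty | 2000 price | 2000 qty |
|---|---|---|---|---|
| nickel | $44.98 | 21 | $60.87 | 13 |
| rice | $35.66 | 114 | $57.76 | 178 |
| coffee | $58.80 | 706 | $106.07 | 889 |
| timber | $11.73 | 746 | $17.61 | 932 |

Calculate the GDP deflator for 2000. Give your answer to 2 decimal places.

Nominal GDP 2000 = 60.87·13 + 57.76·178 + 106.07·889 + 17.61·932 = 121781.34.
Real GDP 2000 (at 1995 prices) = 44.98·13 + 35.66·178 + 58.80·889 + 11.73·932 = 70137.78.
Deflator = Nominal/Real × 100 = 121781.34/70137.78 × 100 = 173.632.

173.63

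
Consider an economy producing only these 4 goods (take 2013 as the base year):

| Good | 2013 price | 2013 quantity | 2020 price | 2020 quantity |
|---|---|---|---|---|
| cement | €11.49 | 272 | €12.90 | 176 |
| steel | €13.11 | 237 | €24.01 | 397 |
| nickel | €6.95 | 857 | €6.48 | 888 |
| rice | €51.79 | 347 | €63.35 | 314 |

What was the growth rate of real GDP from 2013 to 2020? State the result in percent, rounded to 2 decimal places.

Real GDP 2013 = Nominal GDP 2013 = 11.49·272 + 13.11·237 + 6.95·857 + 51.79·347 = 30159.63.
Real GDP 2020 (at 2013 prices) = 11.49·176 + 13.11·397 + 6.95·888 + 51.79·314 = 29660.57.
Real growth = 29660.57/30159.63 − 1 = -0.0165.

-1.65%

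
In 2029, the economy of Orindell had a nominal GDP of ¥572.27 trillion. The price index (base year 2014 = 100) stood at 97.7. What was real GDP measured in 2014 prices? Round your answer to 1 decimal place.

¥585.7 trillion

Real GDP = Nominal / (price index/100) = 572.27 / 0.977 = 585.74.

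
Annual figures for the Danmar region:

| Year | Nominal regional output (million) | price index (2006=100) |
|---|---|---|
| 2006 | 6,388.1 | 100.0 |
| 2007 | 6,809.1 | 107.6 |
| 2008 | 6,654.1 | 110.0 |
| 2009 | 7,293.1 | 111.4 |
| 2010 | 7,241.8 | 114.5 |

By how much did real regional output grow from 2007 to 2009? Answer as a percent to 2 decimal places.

Real regional output 2007 = 6809.1/1.076 = 6328.16.
Real regional output 2009 = 7293.1/1.114 = 6546.77.
Change = 6546.77/6328.16 − 1 = 0.0345.

3.45%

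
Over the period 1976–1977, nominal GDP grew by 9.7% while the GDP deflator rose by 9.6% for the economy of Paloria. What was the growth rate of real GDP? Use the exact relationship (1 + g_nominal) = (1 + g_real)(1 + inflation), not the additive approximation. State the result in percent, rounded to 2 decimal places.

(1 + g_nom) = (1 + g_real)(1 + π), so g_real = 1.0970 / 1.0960 − 1 = 0.00091.

0.09%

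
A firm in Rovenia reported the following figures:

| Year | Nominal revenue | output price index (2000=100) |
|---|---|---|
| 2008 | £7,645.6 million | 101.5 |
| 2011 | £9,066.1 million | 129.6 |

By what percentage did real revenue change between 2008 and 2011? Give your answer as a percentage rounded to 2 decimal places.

Deflate each year: 2008 → 7645.6/1.015 = 7532.61; 2011 → 9066.1/1.296 = 6995.45.
So real revenue changed by 6995.45/7532.61 − 1 = -0.0713, i.e. -7.13%.

-7.13%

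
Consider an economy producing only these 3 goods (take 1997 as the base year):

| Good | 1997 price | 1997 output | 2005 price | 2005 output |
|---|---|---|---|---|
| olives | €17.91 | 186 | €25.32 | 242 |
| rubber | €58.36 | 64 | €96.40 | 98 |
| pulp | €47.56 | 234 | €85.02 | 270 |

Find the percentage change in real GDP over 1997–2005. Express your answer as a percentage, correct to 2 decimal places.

Real GDP 1997 = Nominal GDP 1997 = 17.91·186 + 58.36·64 + 47.56·234 = 18195.34.
Real GDP 2005 (at 1997 prices) = 17.91·242 + 58.36·98 + 47.56·270 = 22894.70.
Real growth = 22894.70/18195.34 − 1 = 0.2583.

25.83%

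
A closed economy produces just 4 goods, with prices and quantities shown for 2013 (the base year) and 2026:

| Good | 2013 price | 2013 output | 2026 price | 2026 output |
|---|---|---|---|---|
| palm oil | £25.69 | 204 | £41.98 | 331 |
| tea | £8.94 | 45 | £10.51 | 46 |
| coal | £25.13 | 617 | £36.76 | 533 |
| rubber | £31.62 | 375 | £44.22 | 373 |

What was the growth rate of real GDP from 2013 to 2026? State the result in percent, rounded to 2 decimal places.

Real GDP 2013 = Nominal GDP 2013 = 25.69·204 + 8.94·45 + 25.13·617 + 31.62·375 = 33005.77.
Real GDP 2026 (at 2013 prices) = 25.69·331 + 8.94·46 + 25.13·533 + 31.62·373 = 34103.18.
Real growth = 34103.18/33005.77 − 1 = 0.0332.

3.32%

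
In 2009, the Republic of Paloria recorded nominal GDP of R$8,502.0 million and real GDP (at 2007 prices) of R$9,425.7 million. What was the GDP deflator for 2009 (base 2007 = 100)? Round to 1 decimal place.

GDP deflator = (Nominal / Real) × 100 = 8502.0 / 9425.7 × 100 = 90.20.

90.2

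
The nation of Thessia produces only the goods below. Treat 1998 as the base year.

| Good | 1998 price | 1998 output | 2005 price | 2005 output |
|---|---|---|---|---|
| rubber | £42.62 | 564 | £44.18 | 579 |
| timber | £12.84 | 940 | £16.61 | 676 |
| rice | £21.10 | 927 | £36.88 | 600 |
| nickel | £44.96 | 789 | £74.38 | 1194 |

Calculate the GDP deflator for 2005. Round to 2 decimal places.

Nominal GDP 2005 = 44.18·579 + 16.61·676 + 36.88·600 + 74.38·1194 = 147746.30.
Real GDP 2005 (at 1998 prices) = 42.62·579 + 12.84·676 + 21.10·600 + 44.96·1194 = 99699.06.
Deflator = Nominal/Real × 100 = 147746.30/99699.06 × 100 = 148.192.

148.19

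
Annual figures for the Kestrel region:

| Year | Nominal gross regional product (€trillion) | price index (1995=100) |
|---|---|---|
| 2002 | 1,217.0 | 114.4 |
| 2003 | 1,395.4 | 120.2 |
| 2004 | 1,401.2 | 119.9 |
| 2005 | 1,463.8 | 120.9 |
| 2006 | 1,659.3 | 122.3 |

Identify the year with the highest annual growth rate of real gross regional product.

2006

2003: real = 1395.4/1.202 = 1160.90; growth vs 2002 (1063.81) = 9.13%.
2004: real = 1401.2/1.199 = 1168.64; growth vs 2003 (1160.90) = 0.67%.
2005: real = 1463.8/1.209 = 1210.75; growth vs 2004 (1168.64) = 3.60%.
2006: real = 1659.3/1.223 = 1356.75; growth vs 2005 (1210.75) = 12.06%.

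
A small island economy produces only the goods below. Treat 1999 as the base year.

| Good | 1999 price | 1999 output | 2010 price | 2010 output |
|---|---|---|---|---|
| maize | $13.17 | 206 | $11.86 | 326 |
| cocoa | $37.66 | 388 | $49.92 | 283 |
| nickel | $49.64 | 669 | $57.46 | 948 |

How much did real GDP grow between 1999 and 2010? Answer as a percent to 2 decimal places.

Real GDP 1999 = Nominal GDP 1999 = 13.17·206 + 37.66·388 + 49.64·669 = 50534.26.
Real GDP 2010 (at 1999 prices) = 13.17·326 + 37.66·283 + 49.64·948 = 62009.92.
Real growth = 62009.92/50534.26 − 1 = 0.2271.

22.71%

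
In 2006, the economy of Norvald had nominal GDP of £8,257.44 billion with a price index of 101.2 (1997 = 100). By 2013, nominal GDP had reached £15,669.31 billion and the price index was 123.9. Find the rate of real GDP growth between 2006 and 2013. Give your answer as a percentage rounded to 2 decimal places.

54.99%

Real GDP 2006 = 8257.44 / 1.012 = 8159.53.
Real GDP 2013 = 15669.31 / 1.239 = 12646.74.
Real growth = 12646.74 / 8159.53 − 1 = 0.5499.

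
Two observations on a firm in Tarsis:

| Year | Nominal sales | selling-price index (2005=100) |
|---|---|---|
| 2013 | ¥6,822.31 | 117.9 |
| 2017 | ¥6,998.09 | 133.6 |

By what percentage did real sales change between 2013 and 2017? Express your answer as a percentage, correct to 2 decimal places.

Deflate each year: 2013 → 6822.31/1.179 = 5786.52; 2017 → 6998.09/1.336 = 5238.09.
So real sales changed by 5238.09/5786.52 − 1 = -0.0948, i.e. -9.48%.

-9.48%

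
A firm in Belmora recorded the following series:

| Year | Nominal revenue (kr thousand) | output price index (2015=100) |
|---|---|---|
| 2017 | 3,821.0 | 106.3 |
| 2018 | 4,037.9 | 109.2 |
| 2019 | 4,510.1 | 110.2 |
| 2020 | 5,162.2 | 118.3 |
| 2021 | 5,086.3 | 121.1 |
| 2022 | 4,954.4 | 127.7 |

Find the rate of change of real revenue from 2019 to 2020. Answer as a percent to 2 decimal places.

Real revenue 2019 = 4510.1/1.102 = 4092.65.
Real revenue 2020 = 5162.2/1.183 = 4363.65.
Change = 4363.65/4092.65 − 1 = 0.0662.

6.62%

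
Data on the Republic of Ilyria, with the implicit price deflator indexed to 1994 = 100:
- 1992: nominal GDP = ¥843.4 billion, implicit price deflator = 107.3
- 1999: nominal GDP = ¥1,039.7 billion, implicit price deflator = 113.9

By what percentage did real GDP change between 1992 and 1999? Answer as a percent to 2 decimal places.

16.13%

Deflate each year: 1992 → 843.4/1.073 = 786.02; 1999 → 1039.7/1.139 = 912.82.
So real GDP changed by 912.82/786.02 − 1 = 0.1613, i.e. 16.13%.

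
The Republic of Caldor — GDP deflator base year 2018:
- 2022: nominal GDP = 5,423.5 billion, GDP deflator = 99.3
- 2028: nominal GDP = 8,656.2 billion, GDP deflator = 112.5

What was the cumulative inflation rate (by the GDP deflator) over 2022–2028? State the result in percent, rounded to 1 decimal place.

13.3%

Price-level change = 112.5 / 99.3 − 1 = 0.1329.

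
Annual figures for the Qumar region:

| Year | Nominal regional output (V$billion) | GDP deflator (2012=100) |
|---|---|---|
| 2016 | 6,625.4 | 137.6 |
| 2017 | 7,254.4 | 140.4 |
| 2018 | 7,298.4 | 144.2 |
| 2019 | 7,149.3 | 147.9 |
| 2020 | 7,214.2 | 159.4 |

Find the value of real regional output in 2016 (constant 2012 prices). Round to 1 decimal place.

Real regional output 2016 = 6625.4 / 1.376 = 4814.97.

V$4,815.0 billion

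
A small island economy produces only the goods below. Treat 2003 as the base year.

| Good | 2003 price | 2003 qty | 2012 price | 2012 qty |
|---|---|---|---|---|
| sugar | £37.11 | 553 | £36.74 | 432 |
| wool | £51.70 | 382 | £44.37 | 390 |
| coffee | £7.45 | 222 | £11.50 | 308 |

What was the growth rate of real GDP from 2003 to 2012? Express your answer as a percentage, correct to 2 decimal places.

-8.20%

Real GDP 2003 = Nominal GDP 2003 = 37.11·553 + 51.70·382 + 7.45·222 = 41925.13.
Real GDP 2012 (at 2003 prices) = 37.11·432 + 51.70·390 + 7.45·308 = 38489.12.
Real growth = 38489.12/41925.13 − 1 = -0.0820.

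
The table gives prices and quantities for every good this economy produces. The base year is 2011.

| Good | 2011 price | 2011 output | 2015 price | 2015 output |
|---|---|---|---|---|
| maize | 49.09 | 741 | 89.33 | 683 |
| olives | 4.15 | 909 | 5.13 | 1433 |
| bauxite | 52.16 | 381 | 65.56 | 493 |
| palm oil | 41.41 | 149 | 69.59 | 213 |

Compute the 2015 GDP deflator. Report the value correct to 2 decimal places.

Nominal GDP 2015 = 89.33·683 + 5.13·1433 + 65.56·493 + 69.59·213 = 115507.43.
Real GDP 2015 (at 2011 prices) = 49.09·683 + 4.15·1433 + 52.16·493 + 41.41·213 = 74010.63.
Deflator = Nominal/Real × 100 = 115507.43/74010.63 × 100 = 156.069.

156.07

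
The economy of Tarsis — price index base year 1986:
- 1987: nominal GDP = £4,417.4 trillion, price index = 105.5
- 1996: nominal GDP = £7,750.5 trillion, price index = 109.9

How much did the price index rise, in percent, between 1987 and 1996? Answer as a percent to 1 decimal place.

4.2%

Price-level change = 109.9 / 105.5 − 1 = 0.0417.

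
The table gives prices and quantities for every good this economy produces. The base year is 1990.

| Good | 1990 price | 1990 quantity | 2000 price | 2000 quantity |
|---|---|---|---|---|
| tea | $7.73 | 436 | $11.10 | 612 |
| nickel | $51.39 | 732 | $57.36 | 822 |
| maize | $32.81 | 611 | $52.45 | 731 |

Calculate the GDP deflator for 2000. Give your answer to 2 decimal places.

130.06

Nominal GDP 2000 = 11.10·612 + 57.36·822 + 52.45·731 = 92284.07.
Real GDP 2000 (at 1990 prices) = 7.73·612 + 51.39·822 + 32.81·731 = 70957.45.
Deflator = Nominal/Real × 100 = 92284.07/70957.45 × 100 = 130.056.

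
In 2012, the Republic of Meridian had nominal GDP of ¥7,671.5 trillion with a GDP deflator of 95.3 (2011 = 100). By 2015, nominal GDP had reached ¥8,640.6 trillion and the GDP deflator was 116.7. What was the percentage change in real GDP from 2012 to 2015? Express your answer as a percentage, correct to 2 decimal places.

Deflate each year: 2012 → 7671.5/0.953 = 8049.84; 2015 → 8640.6/1.167 = 7404.11.
So real GDP changed by 7404.11/8049.84 − 1 = -0.0802, i.e. -8.02%.

-8.02%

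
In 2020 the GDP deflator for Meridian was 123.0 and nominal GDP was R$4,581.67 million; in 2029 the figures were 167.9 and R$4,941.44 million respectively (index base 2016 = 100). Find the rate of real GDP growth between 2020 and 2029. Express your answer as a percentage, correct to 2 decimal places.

-20.99%

Real GDP 2020 = 4581.67 / 1.230 = 3724.93.
Real GDP 2029 = 4941.44 / 1.679 = 2943.09.
Real growth = 2943.09 / 3724.93 − 1 = -0.2099.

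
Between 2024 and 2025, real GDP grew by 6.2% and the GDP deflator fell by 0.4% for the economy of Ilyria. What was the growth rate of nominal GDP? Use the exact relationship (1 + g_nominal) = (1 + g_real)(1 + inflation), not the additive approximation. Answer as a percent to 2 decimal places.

5.78%

(1 + g_nom) = (1 + g_real)(1 + π) = 1.0620 × 0.9960 = 1.05775.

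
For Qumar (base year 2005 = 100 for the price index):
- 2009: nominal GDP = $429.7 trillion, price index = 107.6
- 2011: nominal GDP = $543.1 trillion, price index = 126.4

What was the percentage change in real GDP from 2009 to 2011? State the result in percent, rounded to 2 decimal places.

7.59%

Real GDP 2009 = 429.7 / 1.076 = 399.35.
Real GDP 2011 = 543.1 / 1.264 = 429.67.
Real growth = 429.67 / 399.35 − 1 = 0.0759.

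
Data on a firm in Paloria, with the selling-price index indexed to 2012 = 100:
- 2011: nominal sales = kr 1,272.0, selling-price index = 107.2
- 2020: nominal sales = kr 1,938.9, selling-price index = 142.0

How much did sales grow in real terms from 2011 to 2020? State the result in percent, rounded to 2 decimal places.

15.07%

Deflate each year: 2011 → 1272.0/1.072 = 1186.57; 2020 → 1938.9/1.420 = 1365.42.
So real sales changed by 1365.42/1186.57 − 1 = 0.1507, i.e. 15.07%.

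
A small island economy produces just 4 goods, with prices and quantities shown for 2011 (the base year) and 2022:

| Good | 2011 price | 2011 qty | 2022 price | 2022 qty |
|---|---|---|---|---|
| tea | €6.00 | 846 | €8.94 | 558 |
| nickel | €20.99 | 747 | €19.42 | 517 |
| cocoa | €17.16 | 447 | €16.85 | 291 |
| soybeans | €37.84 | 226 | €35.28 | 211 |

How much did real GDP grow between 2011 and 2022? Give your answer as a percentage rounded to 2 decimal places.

-26.50%

Real GDP 2011 = Nominal GDP 2011 = 6.00·846 + 20.99·747 + 17.16·447 + 37.84·226 = 36977.89.
Real GDP 2022 (at 2011 prices) = 6.00·558 + 20.99·517 + 17.16·291 + 37.84·211 = 27177.63.
Real growth = 27177.63/36977.89 − 1 = -0.2650.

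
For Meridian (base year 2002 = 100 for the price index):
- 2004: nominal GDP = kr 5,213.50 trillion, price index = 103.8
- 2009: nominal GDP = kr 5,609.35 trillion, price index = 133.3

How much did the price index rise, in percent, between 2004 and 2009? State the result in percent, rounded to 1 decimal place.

Price-level change = 133.3 / 103.8 − 1 = 0.2842.

28.4%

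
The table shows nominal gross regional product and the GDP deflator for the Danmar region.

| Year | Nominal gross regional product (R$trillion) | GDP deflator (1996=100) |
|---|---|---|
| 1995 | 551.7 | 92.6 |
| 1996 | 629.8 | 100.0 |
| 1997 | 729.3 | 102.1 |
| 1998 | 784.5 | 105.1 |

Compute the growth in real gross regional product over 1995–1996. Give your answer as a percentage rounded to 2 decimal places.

Real gross regional product 1995 = 551.7/0.926 = 595.79.
Real gross regional product 1996 = 629.8/1.000 = 629.80.
Change = 629.80/595.79 − 1 = 0.0571.

5.71%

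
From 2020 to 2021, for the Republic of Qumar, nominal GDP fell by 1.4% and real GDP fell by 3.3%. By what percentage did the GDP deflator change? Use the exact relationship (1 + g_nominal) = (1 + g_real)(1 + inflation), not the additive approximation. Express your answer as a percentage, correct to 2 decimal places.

(1 + g_nom) = (1 + g_real)(1 + π), so π = 0.9860 / 0.9670 − 1 = 0.01965.

1.96%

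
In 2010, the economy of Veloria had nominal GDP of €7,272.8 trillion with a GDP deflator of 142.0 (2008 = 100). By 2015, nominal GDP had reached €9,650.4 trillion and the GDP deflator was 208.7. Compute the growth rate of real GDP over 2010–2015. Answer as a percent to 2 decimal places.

Real GDP 2010 = 7272.8 / 1.420 = 5121.69.
Real GDP 2015 = 9650.4 / 2.087 = 4624.05.
Real growth = 4624.05 / 5121.69 − 1 = -0.0972.

-9.72%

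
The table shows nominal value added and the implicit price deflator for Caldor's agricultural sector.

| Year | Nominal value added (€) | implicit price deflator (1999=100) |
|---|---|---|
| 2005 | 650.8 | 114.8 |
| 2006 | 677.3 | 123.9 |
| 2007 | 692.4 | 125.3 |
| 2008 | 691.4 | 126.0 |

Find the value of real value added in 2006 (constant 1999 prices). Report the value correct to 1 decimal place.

€546.7

Real value added 2006 = 677.3 / 1.239 = 546.65.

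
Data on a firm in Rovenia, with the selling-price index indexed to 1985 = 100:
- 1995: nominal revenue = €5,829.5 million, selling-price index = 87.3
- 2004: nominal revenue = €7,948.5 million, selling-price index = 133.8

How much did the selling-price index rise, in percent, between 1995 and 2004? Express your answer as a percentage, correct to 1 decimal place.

53.3%

Price-level change = 133.8 / 87.3 − 1 = 0.5326.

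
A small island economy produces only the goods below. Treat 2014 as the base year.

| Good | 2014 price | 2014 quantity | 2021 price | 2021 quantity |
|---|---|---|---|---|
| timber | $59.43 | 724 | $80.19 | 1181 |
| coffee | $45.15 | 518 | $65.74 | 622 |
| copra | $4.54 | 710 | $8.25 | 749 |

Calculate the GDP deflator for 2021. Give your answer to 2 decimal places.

Nominal GDP 2021 = 80.19·1181 + 65.74·622 + 8.25·749 = 141773.92.
Real GDP 2021 (at 2014 prices) = 59.43·1181 + 45.15·622 + 4.54·749 = 101670.59.
Deflator = Nominal/Real × 100 = 141773.92/101670.59 × 100 = 139.444.

139.44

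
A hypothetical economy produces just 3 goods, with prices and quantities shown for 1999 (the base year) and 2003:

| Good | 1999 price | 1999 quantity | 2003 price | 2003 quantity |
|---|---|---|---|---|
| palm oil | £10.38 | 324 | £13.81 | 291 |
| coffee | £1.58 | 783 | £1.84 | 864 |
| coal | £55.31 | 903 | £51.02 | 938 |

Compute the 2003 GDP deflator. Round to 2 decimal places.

95.02

Nominal GDP 2003 = 13.81·291 + 1.84·864 + 51.02·938 = 53465.23.
Real GDP 2003 (at 1999 prices) = 10.38·291 + 1.58·864 + 55.31·938 = 56266.48.
Deflator = Nominal/Real × 100 = 53465.23/56266.48 × 100 = 95.021.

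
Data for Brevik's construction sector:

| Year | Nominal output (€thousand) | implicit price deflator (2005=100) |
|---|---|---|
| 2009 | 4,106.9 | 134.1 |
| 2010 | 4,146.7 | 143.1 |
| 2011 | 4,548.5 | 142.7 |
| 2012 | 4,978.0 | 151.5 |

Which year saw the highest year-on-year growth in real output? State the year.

2011

2010: real = 4146.7/1.431 = 2897.76; growth vs 2009 (3062.57) = -5.38%.
2011: real = 4548.5/1.427 = 3187.46; growth vs 2010 (2897.76) = 10.00%.
2012: real = 4978.0/1.515 = 3285.81; growth vs 2011 (3187.46) = 3.09%.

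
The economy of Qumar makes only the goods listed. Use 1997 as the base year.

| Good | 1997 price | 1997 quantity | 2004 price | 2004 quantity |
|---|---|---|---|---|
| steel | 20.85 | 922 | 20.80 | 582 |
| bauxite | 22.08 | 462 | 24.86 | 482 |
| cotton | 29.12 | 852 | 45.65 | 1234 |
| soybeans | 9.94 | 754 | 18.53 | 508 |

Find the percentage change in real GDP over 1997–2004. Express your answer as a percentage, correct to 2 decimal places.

3.29%

Real GDP 1997 = Nominal GDP 1997 = 20.85·922 + 22.08·462 + 29.12·852 + 9.94·754 = 61729.66.
Real GDP 2004 (at 1997 prices) = 20.85·582 + 22.08·482 + 29.12·1234 + 9.94·508 = 63760.86.
Real growth = 63760.86/61729.66 − 1 = 0.0329.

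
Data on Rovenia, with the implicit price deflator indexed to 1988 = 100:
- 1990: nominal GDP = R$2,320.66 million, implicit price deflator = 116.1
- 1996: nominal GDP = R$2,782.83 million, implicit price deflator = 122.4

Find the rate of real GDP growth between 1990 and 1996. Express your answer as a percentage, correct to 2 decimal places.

13.74%

Real GDP 1990 = 2320.66 / 1.161 = 1998.85.
Real GDP 1996 = 2782.83 / 1.224 = 2273.55.
Real growth = 2273.55 / 1998.85 − 1 = 0.1374.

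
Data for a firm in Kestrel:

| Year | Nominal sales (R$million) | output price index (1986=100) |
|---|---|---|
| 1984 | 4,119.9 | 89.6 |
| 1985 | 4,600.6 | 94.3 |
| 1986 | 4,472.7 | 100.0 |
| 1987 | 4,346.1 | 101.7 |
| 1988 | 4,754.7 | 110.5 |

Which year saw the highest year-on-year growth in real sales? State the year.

1985: real = 4600.6/0.943 = 4878.69; growth vs 1984 (4598.10) = 6.10%.
1986: real = 4472.7/1.000 = 4472.70; growth vs 1985 (4878.69) = -8.32%.
1987: real = 4346.1/1.017 = 4273.45; growth vs 1986 (4472.70) = -4.45%.
1988: real = 4754.7/1.105 = 4302.90; growth vs 1987 (4273.45) = 0.69%.

1985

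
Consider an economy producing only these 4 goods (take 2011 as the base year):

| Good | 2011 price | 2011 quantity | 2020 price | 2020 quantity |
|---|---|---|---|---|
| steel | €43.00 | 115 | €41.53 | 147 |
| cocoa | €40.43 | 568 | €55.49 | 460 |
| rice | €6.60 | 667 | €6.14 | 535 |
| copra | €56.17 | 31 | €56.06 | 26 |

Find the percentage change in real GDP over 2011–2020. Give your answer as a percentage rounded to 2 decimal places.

Real GDP 2011 = Nominal GDP 2011 = 43.00·115 + 40.43·568 + 6.60·667 + 56.17·31 = 34052.71.
Real GDP 2020 (at 2011 prices) = 43.00·147 + 40.43·460 + 6.60·535 + 56.17·26 = 29910.22.
Real growth = 29910.22/34052.71 − 1 = -0.1216.

-12.16%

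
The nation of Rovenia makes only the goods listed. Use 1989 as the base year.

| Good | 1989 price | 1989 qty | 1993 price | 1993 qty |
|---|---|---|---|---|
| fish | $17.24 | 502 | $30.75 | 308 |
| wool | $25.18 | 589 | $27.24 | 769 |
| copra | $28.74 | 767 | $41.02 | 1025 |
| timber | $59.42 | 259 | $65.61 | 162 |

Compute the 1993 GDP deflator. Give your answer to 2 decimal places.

130.33

Nominal GDP 1993 = 30.75·308 + 27.24·769 + 41.02·1025 + 65.61·162 = 83092.88.
Real GDP 1993 (at 1989 prices) = 17.24·308 + 25.18·769 + 28.74·1025 + 59.42·162 = 63757.88.
Deflator = Nominal/Real × 100 = 83092.88/63757.88 × 100 = 130.326.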